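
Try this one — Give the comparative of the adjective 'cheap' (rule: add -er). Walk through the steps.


Apply comparative formation (add -er): 'cheap' -> 'cheaper'.

cheaper


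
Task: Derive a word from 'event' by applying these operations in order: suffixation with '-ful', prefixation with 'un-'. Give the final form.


Step 1: Add suffix '-ful' to 'event' = 'eventful'
Step 2: Add prefix 'un-' to 'eventful' = 'uneventful'

uneventful


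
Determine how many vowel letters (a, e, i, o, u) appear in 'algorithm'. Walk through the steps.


Vowels in 'algorithm': a, o, i = 3 vowels.

3


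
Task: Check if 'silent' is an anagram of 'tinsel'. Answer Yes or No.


Sorted letters of 'silent': 'eilnst'
Sorted letters of 'tinsel': 'eilnst'
They match.

Yes


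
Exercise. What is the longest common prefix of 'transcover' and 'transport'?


Compare from the start: 5 characters match: 'trans'. Mismatch at position 6: 'c' vs 'p'.

trans


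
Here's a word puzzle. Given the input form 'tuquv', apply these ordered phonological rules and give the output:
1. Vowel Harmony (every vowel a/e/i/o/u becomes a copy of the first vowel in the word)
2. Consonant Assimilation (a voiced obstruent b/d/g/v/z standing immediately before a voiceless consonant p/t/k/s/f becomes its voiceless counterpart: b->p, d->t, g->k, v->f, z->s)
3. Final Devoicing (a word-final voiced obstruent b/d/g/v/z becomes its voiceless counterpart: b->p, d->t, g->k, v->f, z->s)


Starting form: 'tuquv'
Rule 1: Vowel Harmony: all vowels already match. No change.
Rule 2: Consonant Assimilation: no voiced obstruent (b/d/g/v/z) stands immediately before a voiceless consonant (p/t/k/s/f). No change.
Rule 3: Final Devoicing: word-final voiced obstruent 'v' becomes voiceless 'f'. 'tuquv' -> 'tuquf'
Final form: 'tuquf'

tuquf


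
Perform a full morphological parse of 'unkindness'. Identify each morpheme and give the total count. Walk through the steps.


Step 1: Identify prefix: 'un' (meaning: not/reverse)
Step 2: Identify root: 'kind'
Step 3: Identify suffix(es): 'ness'
Decomposition: un- (prefix: not/reverse) + kind (root) + -ness (suffix: state of)
Total morphemes: 3

3 morphemes (un- (prefix: not/reverse) + kind (root) + -ness (suffix: state of))


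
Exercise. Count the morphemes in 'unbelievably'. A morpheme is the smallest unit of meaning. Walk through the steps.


Decomposition: un- (prefix) + believe (root) + -able (suffix) + -ly (suffix) = 4 morpheme(s)

4 morphemes


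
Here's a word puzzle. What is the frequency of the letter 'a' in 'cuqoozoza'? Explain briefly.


Letter 'a' in 'cuqoozoza': found at position(s) 9 = 1 occurrence(s).

1


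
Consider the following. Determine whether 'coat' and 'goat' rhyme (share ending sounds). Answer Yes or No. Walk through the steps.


Rime (stressed vowel + following sounds) of 'coat': -oat = /oʊt/
Rime of 'goat': -oat = /oʊt/
/oʊt/ and /oʊt/ are the same ending sound, so the words rhyme.

Yes


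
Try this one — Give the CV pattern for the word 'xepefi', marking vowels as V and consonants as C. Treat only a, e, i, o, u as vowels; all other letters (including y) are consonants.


Letter mapping: x = C, e = V, p = C, e = V, f = C, i = V.

CVCVCV


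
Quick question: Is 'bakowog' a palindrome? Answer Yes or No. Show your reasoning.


Forward: 'bakowog'
Reversed: 'gowokab'
They differ.

No


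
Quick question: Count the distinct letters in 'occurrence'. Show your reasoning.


Unique letters in 'occurrence': {c, e, n, o, r, u} = 6 distinct letters.

6


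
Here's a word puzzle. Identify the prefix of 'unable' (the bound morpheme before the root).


The word 'unable' = 'un' (prefix) + 'able' (root). The prefix is 'un'.

un


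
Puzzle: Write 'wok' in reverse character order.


Reverse 'wok' character by character: 'kow'.

kow


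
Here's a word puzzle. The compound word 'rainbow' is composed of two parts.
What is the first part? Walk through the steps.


Split 'rainbow' into 'rain' + 'bow'. The first part is 'rain'.

rain


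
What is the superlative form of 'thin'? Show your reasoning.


Apply superlative formation (double final consonant, add -est): 'thin' -> 'thinnest'.

thinnest


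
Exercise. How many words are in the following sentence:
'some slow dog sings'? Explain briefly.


Split into words: some | slow | dog | sings = 4 words.

4


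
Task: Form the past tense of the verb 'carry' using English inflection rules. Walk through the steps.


Apply rule: Change -y to -ied. 'carry' becomes 'carried'.

carried


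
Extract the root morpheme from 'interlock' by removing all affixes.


Remove prefix 'inter' from 'interlock' to get root 'lock'.

lock


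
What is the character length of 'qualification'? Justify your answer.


Spell out 'qualification' and number each letter: q(1), u(2), a(3), l(4), i(5), f(6), i(7), c(8), a(9), t(10), i(11), o(12), n(13). Total: 13 letters.

13


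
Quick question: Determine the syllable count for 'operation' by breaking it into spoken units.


Break 'operation' into syllables: op-er-a-tion -> op | er | a | tion = 4 syllables

4 syllables


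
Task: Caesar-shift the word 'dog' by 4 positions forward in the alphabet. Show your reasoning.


Shift each letter by 4: d -> h, o -> s, g -> k. Result: 'hsk'.

hsk


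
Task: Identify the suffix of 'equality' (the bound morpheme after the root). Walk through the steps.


The word 'equality' = 'equal' (root) + '-ity' (suffix). The suffix is '-ity'.

ity


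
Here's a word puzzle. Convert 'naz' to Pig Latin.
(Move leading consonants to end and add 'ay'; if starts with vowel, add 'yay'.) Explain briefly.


'naz': move consonant cluster 'n' to end and add 'ay': 'aznay'.

aznay


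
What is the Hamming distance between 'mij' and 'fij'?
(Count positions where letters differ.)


Alignment:
Position 1: 'm' vs 'f' = DIFFER
Position 2: 'i' vs 'i' = match
Position 3: 'j' vs 'j' = match
Total differences: 1

1


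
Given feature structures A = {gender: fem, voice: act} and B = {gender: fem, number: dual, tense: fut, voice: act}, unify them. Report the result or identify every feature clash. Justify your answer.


Compare features:
gender: A=fem vs B=fem -> unified: fem
number: A=_ vs B=dual -> unified: dual
tense: A=_ vs B=fut -> unified: fut
voice: A=act vs B=act -> unified: act
No clashes found.

Unified: {gender: fem, number: dual, tense: fut, voice: act}


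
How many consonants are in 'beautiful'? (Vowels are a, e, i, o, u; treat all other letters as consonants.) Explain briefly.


Consonants in 'beautiful': b, t, f, l = 4 consonants.

4


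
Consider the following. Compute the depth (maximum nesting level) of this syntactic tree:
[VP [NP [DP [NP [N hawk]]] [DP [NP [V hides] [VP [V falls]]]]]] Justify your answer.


Count bracket nesting levels:
'[' at pos 0: depth = 1
'[' at pos 4: depth = 2
'[' at pos 8: depth = 3
'[' at pos 12: depth = 4
'[' at pos 16: depth = 5
'[' at pos 27: depth = 3
'[' at pos 31: depth = 4
'[' at pos 35: depth = 5
'[' at pos 45: depth = 5
'[' at pos 49: depth = 6
Maximum depth reached: 6

6


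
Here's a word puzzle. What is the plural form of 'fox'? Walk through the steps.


Apply rule: Add -es (sibilant/fricative ending). 'fox' becomes 'foxes'.

foxes


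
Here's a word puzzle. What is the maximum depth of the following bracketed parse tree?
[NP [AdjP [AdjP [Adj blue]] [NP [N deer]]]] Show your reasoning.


Count bracket nesting levels:
'[' at pos 0: depth = 1
'[' at pos 4: depth = 2
'[' at pos 10: depth = 3
'[' at pos 16: depth = 4
'[' at pos 28: depth = 3
'[' at pos 32: depth = 4
Maximum depth reached: 4

4


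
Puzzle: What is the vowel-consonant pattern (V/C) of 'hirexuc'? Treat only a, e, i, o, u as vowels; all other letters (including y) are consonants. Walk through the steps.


Letter mapping: h = C, i = V, r = C, e = V, x = C, u = V, c = C.

CVCVCVC


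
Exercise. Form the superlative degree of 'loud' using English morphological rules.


Apply superlative formation (add -est): 'loud' -> 'loudest'.

loudest


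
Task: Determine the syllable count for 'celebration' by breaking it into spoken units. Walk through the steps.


Break 'celebration' into syllables: cel-e-bra-tion -> cel | e | bra | tion = 4 syllables

4 syllables


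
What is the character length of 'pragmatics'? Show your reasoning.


Spell out 'pragmatics' and number each letter: p(1), r(2), a(3), g(4), m(5), a(6), t(7), i(8), c(9), s(10). Total: 10 letters.

10


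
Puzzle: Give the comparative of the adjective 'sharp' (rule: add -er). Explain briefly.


Apply comparative formation (add -er): 'sharp' -> 'sharper'.

sharper


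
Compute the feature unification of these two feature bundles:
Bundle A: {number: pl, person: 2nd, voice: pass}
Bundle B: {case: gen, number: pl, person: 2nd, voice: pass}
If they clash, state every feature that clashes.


Compare features:
case: A=_ vs B=gen -> unified: gen
number: A=pl vs B=pl -> unified: pl
person: A=2nd vs B=2nd -> unified: 2nd
voice: A=pass vs B=pass -> unified: pass
No clashes found.

Unified: {case: gen, number: pl, person: 2nd, voice: pass}


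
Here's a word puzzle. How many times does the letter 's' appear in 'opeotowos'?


Letter 's' in 'opeotowos': found at position(s) 9 = 1 occurrence(s).

1


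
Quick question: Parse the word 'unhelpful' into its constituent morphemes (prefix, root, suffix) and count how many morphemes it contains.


Step 1: Identify prefix: 'un' (meaning: not/reverse)
Step 2: Identify root: 'help'
Step 3: Identify suffix(es): 'ful'
Decomposition: un- (prefix: not/reverse) + help (root) + -ful (suffix: full of)
Total morphemes: 3

3 morphemes (un- (prefix: not/reverse) + help (root) + -ful (suffix: full of))


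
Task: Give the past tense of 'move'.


Apply rule: Add -d (word ends in -e). 'move' becomes 'moved'.

moved


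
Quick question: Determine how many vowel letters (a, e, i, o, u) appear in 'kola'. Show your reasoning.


Vowels in 'kola': o, a = 2 vowels.

2


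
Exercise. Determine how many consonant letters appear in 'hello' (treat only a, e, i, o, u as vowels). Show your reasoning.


Consonants in 'hello': h, l, l = 3 consonants.

3


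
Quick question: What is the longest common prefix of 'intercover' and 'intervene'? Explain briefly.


Compare from the start: 5 characters match: 'inter'. Mismatch at position 6: 'c' vs 'v'.

inter


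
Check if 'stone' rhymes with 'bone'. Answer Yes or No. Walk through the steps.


Rime (stressed vowel + following sounds) of 'stone': -one = /oʊn/
Rime of 'bone': -one = /oʊn/
/oʊn/ and /oʊn/ are the same ending sound, so the words rhyme.

Yes


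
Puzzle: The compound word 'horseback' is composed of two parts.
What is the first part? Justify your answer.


Split 'horseback' into 'horse' + 'back'. The first part is 'horse'.

horse


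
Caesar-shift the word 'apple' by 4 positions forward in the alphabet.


Shift each letter by 4: a -> e, p -> t, p -> t, l -> p, e -> i. Result: 'ettpi'.

ettpi


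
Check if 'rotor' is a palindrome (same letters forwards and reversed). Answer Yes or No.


Forward: 'rotor'
Reversed: 'rotor'
They are identical.

Yes


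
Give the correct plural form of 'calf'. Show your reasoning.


Apply rule: Change -f to -ves. 'calf' becomes 'calves'.

calves


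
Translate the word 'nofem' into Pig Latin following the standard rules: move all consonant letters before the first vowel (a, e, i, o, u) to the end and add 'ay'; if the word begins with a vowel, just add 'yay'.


'nofem': move consonant cluster 'n' to end and add 'ay': 'ofemnay'.

ofemnay


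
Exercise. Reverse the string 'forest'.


Reverse 'forest' character by character: 'tserof'.

tserof


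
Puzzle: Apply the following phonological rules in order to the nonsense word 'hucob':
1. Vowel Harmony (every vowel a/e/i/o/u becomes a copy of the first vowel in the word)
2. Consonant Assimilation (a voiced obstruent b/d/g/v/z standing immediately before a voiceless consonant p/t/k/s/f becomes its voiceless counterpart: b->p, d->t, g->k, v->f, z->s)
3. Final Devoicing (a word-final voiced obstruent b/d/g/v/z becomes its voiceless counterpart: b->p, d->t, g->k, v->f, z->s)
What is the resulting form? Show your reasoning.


Starting form: 'hucob'
Rule 1: Vowel Harmony: all vowels become 'u' (matching first vowel). 'hucob' -> 'hucub'
Rule 2: Consonant Assimilation: no voiced obstruent (b/d/g/v/z) stands immediately before a voiceless consonant (p/t/k/s/f). No change.
Rule 3: Final Devoicing: word-final voiced obstruent 'b' becomes voiceless 'p'. 'hucub' -> 'hucup'
Final form: 'hucup'

hucup


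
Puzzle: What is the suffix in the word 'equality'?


The word 'equality' = 'equal' (root) + '-ity' (suffix). The suffix is '-ity'.

ity


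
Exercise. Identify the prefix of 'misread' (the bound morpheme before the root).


The word 'misread' = 'mis' (prefix) + 'read' (root). The prefix is 'mis'.

mis


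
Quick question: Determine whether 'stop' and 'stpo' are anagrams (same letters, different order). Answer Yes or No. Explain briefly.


Sorted letters of 'stop': 'opst'
Sorted letters of 'stpo': 'opst'
They match.

Yes


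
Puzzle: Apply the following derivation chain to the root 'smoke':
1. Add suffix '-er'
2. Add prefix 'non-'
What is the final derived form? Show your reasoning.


Step 1: Add suffix '-er' to 'smoke' = 'smoker'
Step 2: Add prefix 'non-' to 'smoker' = 'nonsmoker'

nonsmoker


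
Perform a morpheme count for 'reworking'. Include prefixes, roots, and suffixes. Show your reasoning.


Decomposition: re- (prefix) + work (root) + -ing (suffix) = 3 morpheme(s)

3 morphemes


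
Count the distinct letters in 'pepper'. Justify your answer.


Unique letters in 'pepper': {e, p, r} = 3 distinct letters.

3


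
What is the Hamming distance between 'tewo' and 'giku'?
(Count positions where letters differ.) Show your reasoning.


Alignment:
Position 1: 't' vs 'g' = DIFFER
Position 2: 'e' vs 'i' = DIFFER
Position 3: 'w' vs 'k' = DIFFER
Position 4: 'o' vs 'u' = DIFFER
Total differences: 4

4


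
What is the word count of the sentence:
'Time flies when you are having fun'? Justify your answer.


Split into words: Time | flies | when | you | are | having | fun = 7 words.

7


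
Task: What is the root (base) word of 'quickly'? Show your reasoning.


Remove suffix '-ly' from 'quickly' to get root 'quick'.

quick


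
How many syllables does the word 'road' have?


Break 'road' into syllables: road -> road = 1 syllable

1 syllable


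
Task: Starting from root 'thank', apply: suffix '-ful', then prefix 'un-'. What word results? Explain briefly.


Step 1: Add suffix '-ful' to 'thank' = 'thankful'
Step 2: Add prefix 'un-' to 'thankful' = 'unthankful'

unthankful


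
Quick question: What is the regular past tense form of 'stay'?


Apply rule: Add -ed. 'stay' becomes 'stayed'.

stayed


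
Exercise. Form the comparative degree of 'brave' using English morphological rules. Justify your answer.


Apply comparative formation (ends in e: add -r): 'brave' -> 'braver'.

braver


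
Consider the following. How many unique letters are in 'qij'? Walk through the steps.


Unique letters in 'qij': {i, j, q} = 3 distinct letters.

3


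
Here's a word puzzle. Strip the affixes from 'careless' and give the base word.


Remove suffix '-less' from 'careless' to get root 'care'.

care


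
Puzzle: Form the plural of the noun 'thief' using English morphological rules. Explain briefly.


Apply rule: Change -f to -ves. 'thief' becomes 'thieves'.

thieves


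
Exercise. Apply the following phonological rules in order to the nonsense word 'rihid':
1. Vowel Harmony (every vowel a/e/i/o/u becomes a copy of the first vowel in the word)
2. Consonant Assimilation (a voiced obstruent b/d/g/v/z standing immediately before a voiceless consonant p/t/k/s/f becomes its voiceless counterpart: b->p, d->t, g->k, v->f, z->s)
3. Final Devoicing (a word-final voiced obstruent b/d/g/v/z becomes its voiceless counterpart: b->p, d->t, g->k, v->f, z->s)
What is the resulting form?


Starting form: 'rihid'
Rule 1: Vowel Harmony: all vowels already match. No change.
Rule 2: Consonant Assimilation: no voiced obstruent (b/d/g/v/z) stands immediately before a voiceless consonant (p/t/k/s/f). No change.
Rule 3: Final Devoicing: word-final voiced obstruent 'd' becomes voiceless 't'. 'rihid' -> 'rihit'
Final form: 'rihit'

rihit


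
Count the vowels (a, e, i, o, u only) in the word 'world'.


Vowels in 'world': o = 1 vowels.

1


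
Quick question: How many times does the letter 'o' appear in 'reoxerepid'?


Letter 'o' in 'reoxerepid': found at position(s) 3 = 1 occurrence(s).

1


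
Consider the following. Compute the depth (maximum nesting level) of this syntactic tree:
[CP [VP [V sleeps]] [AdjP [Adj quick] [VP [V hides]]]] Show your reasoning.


Count bracket nesting levels:
'[' at pos 0: depth = 1
'[' at pos 4: depth = 2
'[' at pos 8: depth = 3
'[' at pos 20: depth = 2
'[' at pos 26: depth = 3
'[' at pos 38: depth = 3
'[' at pos 42: depth = 4
Maximum depth reached: 4

4


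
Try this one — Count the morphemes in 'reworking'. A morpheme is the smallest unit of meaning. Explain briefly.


Decomposition: re- (prefix) + work (root) + -ing (suffix) = 3 morpheme(s)

3 morphemes


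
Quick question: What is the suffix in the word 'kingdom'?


The word 'kingdom' = 'king' (root) + '-dom' (suffix). The suffix is '-dom'.

dom


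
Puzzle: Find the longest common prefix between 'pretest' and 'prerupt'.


Compare from the start: 3 characters match: 'pre'. Mismatch at position 4: 't' vs 'r'.

pre


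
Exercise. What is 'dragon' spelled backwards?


Reverse 'dragon' character by character: 'nogard'.

nogard


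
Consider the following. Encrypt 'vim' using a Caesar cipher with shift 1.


Shift each letter by 1: v -> w, i -> j, m -> n. Result: 'wjn'.

wjn


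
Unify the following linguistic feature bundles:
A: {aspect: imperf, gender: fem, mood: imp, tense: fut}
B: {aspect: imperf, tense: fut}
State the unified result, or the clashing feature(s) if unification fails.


Compare features:
aspect: A=imperf vs B=imperf -> unified: imperf
gender: A=fem vs B=_ -> unified: fem
mood: A=imp vs B=_ -> unified: imp
tense: A=fut vs B=fut -> unified: fut
No clashes found.

Unified: {aspect: imperf, gender: fem, mood: imp, tense: fut}


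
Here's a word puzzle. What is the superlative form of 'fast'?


Apply superlative formation (add -est): 'fast' -> 'fastest'.

fastest


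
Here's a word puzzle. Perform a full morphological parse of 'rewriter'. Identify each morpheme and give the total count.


Step 1: Identify prefix: 're' (meaning: again)
Step 2: Identify root: 'write'
Step 3: Identify suffix(es): 'er'
Decomposition: re- (prefix: again) + write (root) + -er (suffix: one who)
Total morphemes: 3

3 morphemes (re- (prefix: again) + write (root) + -er (suffix: one who))


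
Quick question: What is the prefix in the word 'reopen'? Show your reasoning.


The word 'reopen' = 're' (prefix) + 'open' (root). The prefix is 're'.

re


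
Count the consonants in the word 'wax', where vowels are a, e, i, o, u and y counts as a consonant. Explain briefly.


Consonants in 'wax': w, x = 2 consonants.

2


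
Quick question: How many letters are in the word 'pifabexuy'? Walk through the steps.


Spell out 'pifabexuy' and number each letter: p(1), i(2), f(3), a(4), b(5), e(6), x(7), u(8), y(9). Total: 9 letters.

9


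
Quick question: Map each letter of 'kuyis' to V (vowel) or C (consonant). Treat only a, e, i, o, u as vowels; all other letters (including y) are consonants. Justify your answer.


Letter mapping: k = C, u = V, y = C, i = V, s = C.

CVCVC


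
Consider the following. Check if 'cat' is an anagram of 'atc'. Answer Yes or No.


Sorted letters of 'cat': 'act'
Sorted letters of 'atc': 'act'
They match.

Yes


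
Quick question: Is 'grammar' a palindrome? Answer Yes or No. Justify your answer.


Forward: 'grammar'
Reversed: 'rammarg'
They differ.

No


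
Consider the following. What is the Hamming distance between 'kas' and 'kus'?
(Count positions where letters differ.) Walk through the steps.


Alignment:
Position 1: 'k' vs 'k' = match
Position 2: 'a' vs 'u' = DIFFER
Position 3: 's' vs 's' = match
Total differences: 1

1


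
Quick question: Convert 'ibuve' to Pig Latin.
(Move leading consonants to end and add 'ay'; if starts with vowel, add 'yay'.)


'ibuve' starts with a vowel, so add 'yay': 'ibuveyay'.

ibuveyay


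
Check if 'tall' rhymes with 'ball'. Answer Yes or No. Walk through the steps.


Rime (stressed vowel + following sounds) of 'tall': -all = /ɔːl/
Rime of 'ball': -all = /ɔːl/
/ɔːl/ and /ɔːl/ are the same ending sound, so the words rhyme.

Yes


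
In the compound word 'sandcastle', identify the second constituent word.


Split 'sandcastle' into 'sand' + 'castle'. The second part is 'castle'.

castle


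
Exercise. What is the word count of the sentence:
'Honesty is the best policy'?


Split into words: Honesty | is | the | best | policy = 5 words.

5


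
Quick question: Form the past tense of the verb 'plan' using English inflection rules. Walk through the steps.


Apply rule: Double final consonant and add -ed. 'plan' becomes 'planned'.

planned


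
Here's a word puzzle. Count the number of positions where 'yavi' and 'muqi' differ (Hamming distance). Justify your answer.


Alignment:
Position 1: 'y' vs 'm' = DIFFER
Position 2: 'a' vs 'u' = DIFFER
Position 3: 'v' vs 'q' = DIFFER
Position 4: 'i' vs 'i' = match
Total differences: 3

3


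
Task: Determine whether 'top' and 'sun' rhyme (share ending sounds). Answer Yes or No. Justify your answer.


Rime (stressed vowel + following sounds) of 'top': -op = /ɒp/
Rime of 'sun': -un = /ʌn/
/ɒp/ and /ʌn/ are different ending sounds, so the words do not rhyme.

No


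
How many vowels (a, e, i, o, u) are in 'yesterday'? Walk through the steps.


Vowels in 'yesterday': e, e, a = 3 vowels.

3


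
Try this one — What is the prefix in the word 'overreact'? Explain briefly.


The word 'overreact' = 'over' (prefix) + 'react' (root). The prefix is 'over'.

over


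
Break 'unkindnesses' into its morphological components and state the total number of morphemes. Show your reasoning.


Step 1: Identify prefix: 'un' (meaning: not/reverse)
Step 2: Identify root: 'kind'
Step 3: Identify suffix(es): 'ness, es'
Decomposition: un- (prefix: not/reverse) + kind (root) + -ness (suffix: state of) + -es (plural)
Total morphemes: 4

4 morphemes (un- (prefix: not/reverse) + kind (root) + -ness (suffix: state of) + -es (plural))


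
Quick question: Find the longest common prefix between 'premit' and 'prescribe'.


Compare from the start: 3 characters match: 'pre'. Mismatch at position 4: 'm' vs 's'.

pre


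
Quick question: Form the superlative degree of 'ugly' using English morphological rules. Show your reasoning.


Apply superlative formation (consonant + y: change y to i, add -est): 'ugly' -> 'ugliest'.

ugliest


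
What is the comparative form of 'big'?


Apply comparative formation (double final consonant, add -er): 'big' -> 'bigger'.

bigger


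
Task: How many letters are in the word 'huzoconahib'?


Spell out 'huzoconahib' and number each letter: h(1), u(2), z(3), o(4), c(5), o(6), n(7), a(8), h(9), i(10), b(11). Total: 11 letters.

11


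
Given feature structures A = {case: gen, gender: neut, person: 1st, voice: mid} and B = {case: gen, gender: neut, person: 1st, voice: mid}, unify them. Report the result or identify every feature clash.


Compare features:
case: A=gen vs B=gen -> unified: gen
gender: A=neut vs B=neut -> unified: neut
person: A=1st vs B=1st -> unified: 1st
voice: A=mid vs B=mid -> unified: mid
No clashes found.

Unified: {case: gen, gender: neut, person: 1st, voice: mid}


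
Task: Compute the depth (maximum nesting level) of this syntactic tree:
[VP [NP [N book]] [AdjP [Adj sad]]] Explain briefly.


Count bracket nesting levels:
'[' at pos 0: depth = 1
'[' at pos 4: depth = 2
'[' at pos 8: depth = 3
'[' at pos 18: depth = 2
'[' at pos 24: depth = 3
Maximum depth reached: 3

3


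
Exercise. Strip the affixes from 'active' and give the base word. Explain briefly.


Remove suffix '-ive' from 'active' to get root 'act'.

act


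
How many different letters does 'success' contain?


Unique letters in 'success': {c, e, s, u} = 4 distinct letters.

4


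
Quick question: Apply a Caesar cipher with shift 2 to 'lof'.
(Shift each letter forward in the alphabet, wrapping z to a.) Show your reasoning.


Shift each letter by 2: l -> n, o -> q, f -> h. Result: 'nqh'.

nqh


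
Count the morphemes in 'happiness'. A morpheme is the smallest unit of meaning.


Decomposition: happy (root) + -ness (suffix) = 2 morpheme(s)

2 morphemes


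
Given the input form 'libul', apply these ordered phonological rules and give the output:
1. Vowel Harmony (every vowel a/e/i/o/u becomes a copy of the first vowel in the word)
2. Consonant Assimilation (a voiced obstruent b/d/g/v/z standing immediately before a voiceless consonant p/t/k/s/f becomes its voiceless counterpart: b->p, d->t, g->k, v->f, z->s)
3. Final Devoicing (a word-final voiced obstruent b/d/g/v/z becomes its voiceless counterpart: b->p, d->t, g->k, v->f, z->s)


Starting form: 'libul'
Rule 1: Vowel Harmony: all vowels become 'i' (matching first vowel). 'libul' -> 'libil'
Rule 2: Consonant Assimilation: no voiced obstruent (b/d/g/v/z) stands immediately before a voiceless consonant (p/t/k/s/f). No change.
Rule 3: Final Devoicing: final consonant 'l' is not one of the voiced obstruents b/d/g/v/z. No change.
Final form: 'libil'

libil


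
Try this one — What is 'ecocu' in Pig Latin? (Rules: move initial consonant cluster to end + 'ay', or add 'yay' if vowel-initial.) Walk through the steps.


'ecocu' starts with a vowel, so add 'yay': 'ecocuyay'.

ecocuyay


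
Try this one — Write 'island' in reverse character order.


Reverse 'island' character by character: 'dnalsi'.

dnalsi


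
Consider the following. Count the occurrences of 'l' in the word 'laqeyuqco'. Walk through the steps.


Letter 'l' in 'laqeyuqco': found at position(s) 1 = 1 occurrence(s).

1


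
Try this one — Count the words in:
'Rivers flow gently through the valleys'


Split into words: Rivers | flow | gently | through | the | valleys = 6 words.

6


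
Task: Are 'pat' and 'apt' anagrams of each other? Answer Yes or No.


Sorted letters of 'pat': 'apt'
Sorted letters of 'apt': 'apt'
They match.

Yes


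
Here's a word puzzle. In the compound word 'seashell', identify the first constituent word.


Split 'seashell' into 'sea' + 'shell'. The first part is 'sea'.

sea


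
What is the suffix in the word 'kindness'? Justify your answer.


The word 'kindness' = 'kind' (root) + '-ness' (suffix). The suffix is '-ness'.

ness


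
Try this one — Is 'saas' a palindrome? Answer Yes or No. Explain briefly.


Forward: 'saas'
Reversed: 'saas'
They are identical.

Yes


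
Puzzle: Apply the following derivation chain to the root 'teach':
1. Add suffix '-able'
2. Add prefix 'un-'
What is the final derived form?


Step 1: Add suffix '-able' to 'teach' = 'teachable'
Step 2: Add prefix 'un-' to 'teachable' = 'unteachable'

unteachable


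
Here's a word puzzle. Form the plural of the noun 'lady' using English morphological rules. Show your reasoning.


Apply rule: Change -y to -ies (consonant + y). 'lady' becomes 'ladies'.

ladies


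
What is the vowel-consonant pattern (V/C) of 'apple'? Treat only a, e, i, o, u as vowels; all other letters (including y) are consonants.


Letter mapping: a = V, p = C, p = C, l = C, e = V.

VCCCV


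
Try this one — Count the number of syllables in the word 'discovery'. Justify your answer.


Break 'discovery' into syllables: dis-cov-er-y -> dis | cov | er | y = 4 syllables

4 syllables


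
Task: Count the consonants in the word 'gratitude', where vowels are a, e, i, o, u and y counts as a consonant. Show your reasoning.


Consonants in 'gratitude': g, r, t, t, d = 5 consonants.

5


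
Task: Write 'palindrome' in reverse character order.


Reverse 'palindrome' character by character: 'emordnilap'.

emordnilap


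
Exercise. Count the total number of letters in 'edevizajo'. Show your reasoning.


Spell out 'edevizajo' and number each letter: e(1), d(2), e(3), v(4), i(5), z(6), a(7), j(8), o(9). Total: 9 letters.

9


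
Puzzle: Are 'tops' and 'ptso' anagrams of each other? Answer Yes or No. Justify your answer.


Sorted letters of 'tops': 'opst'
Sorted letters of 'ptso': 'opst'
They match.

Yes


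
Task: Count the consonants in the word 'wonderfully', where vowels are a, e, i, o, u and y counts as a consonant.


Consonants in 'wonderfully': w, n, d, r, f, l, l, y = 8 consonants.

8


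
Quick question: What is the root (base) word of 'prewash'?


Remove prefix 'pre' from 'prewash' to get root 'wash'.

wash


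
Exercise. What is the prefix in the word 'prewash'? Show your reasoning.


The word 'prewash' = 'pre' (prefix) + 'wash' (root). The prefix is 'pre'.

pre


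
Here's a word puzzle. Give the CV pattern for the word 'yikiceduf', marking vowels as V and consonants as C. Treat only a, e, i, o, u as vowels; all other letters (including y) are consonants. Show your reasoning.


Letter mapping: y = C, i = V, k = C, i = V, c = C, e = V, d = C, u = V, f = C.

CVCVCVCVC


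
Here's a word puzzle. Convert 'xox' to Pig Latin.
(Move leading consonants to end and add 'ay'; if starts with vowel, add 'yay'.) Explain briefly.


'xox': move consonant cluster 'x' to end and add 'ay': 'oxxay'.

oxxay


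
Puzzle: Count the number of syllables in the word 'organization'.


Break 'organization' into syllables: or-gan-i-za-tion -> or | gan | i | za | tion = 5 syllables

5 syllables


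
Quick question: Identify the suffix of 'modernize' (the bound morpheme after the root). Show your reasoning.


The word 'modernize' = 'modern' (root) + '-ize' (suffix). The suffix is '-ize'.

ize


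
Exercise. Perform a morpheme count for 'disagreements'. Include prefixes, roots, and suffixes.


Decomposition: dis- (prefix) + agree (root) + -ment (suffix) + -s (plural) = 4 morpheme(s)

4 morphemes


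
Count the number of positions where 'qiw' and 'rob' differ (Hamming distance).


Alignment:
Position 1: 'q' vs 'r' = DIFFER
Position 2: 'i' vs 'o' = DIFFER
Position 3: 'w' vs 'b' = DIFFER
Total differences: 3

3


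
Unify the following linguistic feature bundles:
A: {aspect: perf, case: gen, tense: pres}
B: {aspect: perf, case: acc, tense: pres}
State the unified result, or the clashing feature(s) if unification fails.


Compare features:
aspect: A=perf vs B=perf -> unified: perf
case: A=gen vs B=acc -> CLASH
tense: A=pres vs B=pres -> unified: pres
Clash detected on feature 'case' (gen vs acc); unification fails.

CLASH on 'case' (gen vs acc)


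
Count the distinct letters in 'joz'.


Unique letters in 'joz': {j, o, z} = 3 distinct letters.

3


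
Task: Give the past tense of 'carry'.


Apply rule: Change -y to -ied. 'carry' becomes 'carried'.

carried


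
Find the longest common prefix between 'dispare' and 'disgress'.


Compare from the start: 3 characters match: 'dis'. Mismatch at position 4: 'p' vs 'g'.

dis


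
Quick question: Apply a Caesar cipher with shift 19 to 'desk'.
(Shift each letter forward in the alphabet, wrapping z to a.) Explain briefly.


Shift each letter by 19: d -> w, e -> x, s -> l, k -> d. Result: 'wxld'.

wxld


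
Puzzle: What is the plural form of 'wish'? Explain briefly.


Apply rule: Add -es (sibilant/fricative ending). 'wish' becomes 'wishes'.

wishes


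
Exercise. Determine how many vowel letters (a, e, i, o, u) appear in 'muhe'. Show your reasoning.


Vowels in 'muhe': u, e = 2 vowels.

2


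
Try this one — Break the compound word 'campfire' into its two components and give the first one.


Split 'campfire' into 'camp' + 'fire'. The first part is 'camp'.

camp


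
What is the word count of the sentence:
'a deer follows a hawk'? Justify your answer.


Split into words: a | deer | follows | a | hawk = 5 words.

5


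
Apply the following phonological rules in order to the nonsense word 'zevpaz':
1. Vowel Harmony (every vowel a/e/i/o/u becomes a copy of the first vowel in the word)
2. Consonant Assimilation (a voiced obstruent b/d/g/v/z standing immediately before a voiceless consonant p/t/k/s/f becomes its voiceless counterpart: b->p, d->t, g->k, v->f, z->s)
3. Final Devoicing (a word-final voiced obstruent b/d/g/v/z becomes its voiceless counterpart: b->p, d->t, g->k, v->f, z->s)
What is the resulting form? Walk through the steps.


Starting form: 'zevpaz'
Rule 1: Vowel Harmony: all vowels become 'e' (matching first vowel). 'zevpaz' -> 'zevpez'
Rule 2: Consonant Assimilation: voiced obstruent before voiceless consonant becomes voiceless ('vp' -> 'fp'). 'zevpez' -> 'zefpez'
Rule 3: Final Devoicing: word-final voiced obstruent 'z' becomes voiceless 's'. 'zefpez' -> 'zefpes'
Final form: 'zefpes'

zefpes


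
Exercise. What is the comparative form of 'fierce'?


Apply comparative formation (ends in e: add -r): 'fierce' -> 'fiercer'.

fiercer


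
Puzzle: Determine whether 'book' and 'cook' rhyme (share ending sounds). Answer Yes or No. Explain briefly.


Rime (stressed vowel + following sounds) of 'book': -ook = /ʊk/
Rime of 'cook': -ook = /ʊk/
/ʊk/ and /ʊk/ are the same ending sound, so the words rhyme.

Yes


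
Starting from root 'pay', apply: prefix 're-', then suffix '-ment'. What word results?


Step 1: Add prefix 're-' to 'pay' = 'repay'
Step 2: Add suffix '-ment' to 'repay' = 'repayment'

repayment


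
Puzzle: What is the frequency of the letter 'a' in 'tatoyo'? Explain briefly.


Letter 'a' in 'tatoyo': found at position(s) 2 = 1 occurrence(s).

1


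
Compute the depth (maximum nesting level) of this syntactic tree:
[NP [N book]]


Count bracket nesting levels:
'[' at pos 0: depth = 1
'[' at pos 4: depth = 2
Maximum depth reached: 2

2


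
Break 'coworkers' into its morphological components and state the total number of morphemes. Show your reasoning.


Step 1: Identify prefix: 'co' (meaning: together)
Step 2: Identify root: 'work'
Step 3: Identify suffix(es): 'er, s'
Decomposition: co- (prefix: together) + work (root) + -er (suffix: one who) + -s (plural)
Total morphemes: 4

4 morphemes (co- (prefix: together) + work (root) + -er (suffix: one who) + -s (plural))


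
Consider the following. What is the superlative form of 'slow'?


Apply superlative formation (add -est): 'slow' -> 'slowest'.

slowest


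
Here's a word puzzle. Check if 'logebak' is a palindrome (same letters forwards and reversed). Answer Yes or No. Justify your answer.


Forward: 'logebak'
Reversed: 'kabegol'
They differ.

No


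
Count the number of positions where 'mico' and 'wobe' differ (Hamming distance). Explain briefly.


Alignment:
Position 1: 'm' vs 'w' = DIFFER
Position 2: 'i' vs 'o' = DIFFER
Position 3: 'c' vs 'b' = DIFFER
Position 4: 'o' vs 'e' = DIFFER
Total differences: 4

4


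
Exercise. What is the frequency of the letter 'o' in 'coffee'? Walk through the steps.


Letter 'o' in 'coffee': found at position(s) 2 = 1 occurrence(s).

1


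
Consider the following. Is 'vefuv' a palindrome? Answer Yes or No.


Forward: 'vefuv'
Reversed: 'vufev'
They differ.

No


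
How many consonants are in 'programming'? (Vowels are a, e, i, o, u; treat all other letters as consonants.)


Consonants in 'programming': p, r, g, r, m, m, n, g = 8 consonants.

8


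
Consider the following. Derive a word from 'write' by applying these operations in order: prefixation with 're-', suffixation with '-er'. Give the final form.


Step 1: Add prefix 're-' to 'write' = 'rewrite'
Step 2: Add suffix '-er' to 'rewrite' = 'rewriter'

rewriter


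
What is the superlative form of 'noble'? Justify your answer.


Apply superlative formation (ends in e: add -st): 'noble' -> 'noblest'.

noblest


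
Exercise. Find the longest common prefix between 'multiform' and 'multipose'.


Compare from the start: 5 characters match: 'multi'. Mismatch at position 6: 'f' vs 'p'.

multi


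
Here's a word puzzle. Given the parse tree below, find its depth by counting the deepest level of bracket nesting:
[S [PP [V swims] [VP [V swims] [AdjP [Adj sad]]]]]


Count bracket nesting levels:
'[' at pos 0: depth = 1
'[' at pos 3: depth = 2
'[' at pos 7: depth = 3
'[' at pos 17: depth = 3
'[' at pos 21: depth = 4
'[' at pos 31: depth = 4
'[' at pos 37: depth = 5
Maximum depth reached: 5

5


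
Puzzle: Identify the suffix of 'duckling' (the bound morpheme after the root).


The word 'duckling' = 'duck' (root) + '-ling' (suffix). The suffix is '-ling'.

ling


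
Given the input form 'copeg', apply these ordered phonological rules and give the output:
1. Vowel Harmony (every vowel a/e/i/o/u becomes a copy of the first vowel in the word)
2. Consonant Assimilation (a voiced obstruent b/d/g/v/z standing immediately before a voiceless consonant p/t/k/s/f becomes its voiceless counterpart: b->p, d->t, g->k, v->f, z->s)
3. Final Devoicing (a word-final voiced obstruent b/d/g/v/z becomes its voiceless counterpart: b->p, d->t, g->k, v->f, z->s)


Starting form: 'copeg'
Rule 1: Vowel Harmony: all vowels become 'o' (matching first vowel). 'copeg' -> 'copog'
Rule 2: Consonant Assimilation: no voiced obstruent (b/d/g/v/z) stands immediately before a voiceless consonant (p/t/k/s/f). No change.
Rule 3: Final Devoicing: word-final voiced obstruent 'g' becomes voiceless 'k'. 'copog' -> 'copok'
Final form: 'copok'

copok


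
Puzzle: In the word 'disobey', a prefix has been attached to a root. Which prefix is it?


The word 'disobey' = 'dis' (prefix) + 'obey' (root). The prefix is 'dis'.

dis


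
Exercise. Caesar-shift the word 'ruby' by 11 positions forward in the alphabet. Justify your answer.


Shift each letter by 11: r -> c, u -> f, b -> m, y -> j. Result: 'cfmj'.

cfmj


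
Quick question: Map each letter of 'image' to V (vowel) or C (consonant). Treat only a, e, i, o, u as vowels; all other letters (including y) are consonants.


Letter mapping: i = V, m = C, a = V, g = C, e = V.

VCVCV


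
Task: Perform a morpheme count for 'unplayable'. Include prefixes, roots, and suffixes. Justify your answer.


Decomposition: un- (prefix) + play (root) + -able (suffix) = 3 morpheme(s)

3 morphemes


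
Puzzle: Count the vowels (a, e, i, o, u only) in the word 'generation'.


Vowels in 'generation': e, e, a, i, o = 5 vowels.

5


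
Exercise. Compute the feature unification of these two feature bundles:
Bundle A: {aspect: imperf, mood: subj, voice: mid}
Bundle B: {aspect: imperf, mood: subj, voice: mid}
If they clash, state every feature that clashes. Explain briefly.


Compare features:
aspect: A=imperf vs B=imperf -> unified: imperf
mood: A=subj vs B=subj -> unified: subj
voice: A=mid vs B=mid -> unified: mid
No clashes found.

Unified: {aspect: imperf, mood: subj, voice: mid}


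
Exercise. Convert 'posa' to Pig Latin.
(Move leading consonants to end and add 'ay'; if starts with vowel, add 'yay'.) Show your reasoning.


'posa': move consonant cluster 'p' to end and add 'ay': 'osapay'.

osapay
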